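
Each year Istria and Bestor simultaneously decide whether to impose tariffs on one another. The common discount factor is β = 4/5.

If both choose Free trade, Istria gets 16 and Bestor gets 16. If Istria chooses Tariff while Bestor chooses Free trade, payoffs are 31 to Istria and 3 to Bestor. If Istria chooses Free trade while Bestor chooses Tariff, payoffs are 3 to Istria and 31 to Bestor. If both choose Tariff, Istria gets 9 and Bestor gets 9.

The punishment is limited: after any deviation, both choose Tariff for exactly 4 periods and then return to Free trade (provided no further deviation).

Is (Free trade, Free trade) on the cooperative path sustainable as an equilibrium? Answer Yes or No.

Yes

Comparing payoff streams over the 5 periods until play realigns: cooperate → 16(1+β+…+β^4); deviate → 31 + 9(β+…+β^4).
Cooperation is sustained iff (16−9)(β+…+β^4) ≥ 31−16.
β+…+β^4 = 4/5·(1−(4/5)^4)/(1−4/5) = 2.3616, and (31−16)/(16−9) = 2.1429.
2.3616 ≥ 2.1429, so cooperation is sustainable.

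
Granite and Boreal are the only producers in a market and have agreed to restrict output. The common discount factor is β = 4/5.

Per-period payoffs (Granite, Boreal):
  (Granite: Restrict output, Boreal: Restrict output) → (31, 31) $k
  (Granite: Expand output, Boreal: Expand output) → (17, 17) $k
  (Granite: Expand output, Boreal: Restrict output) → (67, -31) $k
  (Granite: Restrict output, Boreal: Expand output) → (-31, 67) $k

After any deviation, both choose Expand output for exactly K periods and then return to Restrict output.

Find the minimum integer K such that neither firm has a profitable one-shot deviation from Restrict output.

Need Σ_{k=1}^{K} β^k ≥ (67−31)/(31−17) = 2.5714 at β = 4/5.
At K = 4 the sum is 2.3616 < 2.5714; at K = 5 it is 2.6893 ≥ 2.5714.
So the minimum punishment length is K = 5.

5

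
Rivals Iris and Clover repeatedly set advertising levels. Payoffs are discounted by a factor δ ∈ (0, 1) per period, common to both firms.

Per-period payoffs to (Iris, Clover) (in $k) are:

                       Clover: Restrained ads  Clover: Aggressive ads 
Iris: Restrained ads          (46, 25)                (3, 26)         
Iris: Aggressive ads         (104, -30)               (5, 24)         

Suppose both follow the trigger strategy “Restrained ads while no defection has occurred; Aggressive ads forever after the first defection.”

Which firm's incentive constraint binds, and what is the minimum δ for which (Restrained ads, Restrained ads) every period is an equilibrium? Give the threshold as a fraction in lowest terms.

Iris's threshold: (104−46)/(104−5) = 58/99.
Clover's threshold: (26−25)/(26−24) = 1/2.
58/99 > 1/2, so Iris binds and δ* = 58/99.

Iris; δ ≥ 58/99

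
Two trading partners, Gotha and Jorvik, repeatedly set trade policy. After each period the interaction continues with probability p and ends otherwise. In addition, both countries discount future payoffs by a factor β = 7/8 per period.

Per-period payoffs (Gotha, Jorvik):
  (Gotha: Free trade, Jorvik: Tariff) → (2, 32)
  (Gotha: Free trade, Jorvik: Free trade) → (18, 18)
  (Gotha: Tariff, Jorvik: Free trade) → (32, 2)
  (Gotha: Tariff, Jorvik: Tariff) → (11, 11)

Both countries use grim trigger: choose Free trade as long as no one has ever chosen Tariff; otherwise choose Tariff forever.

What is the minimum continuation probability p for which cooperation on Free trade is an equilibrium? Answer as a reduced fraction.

Expected continuation weight on next period's payoff is β·p = 7/8·p, which plays the role of the discount factor.
Cooperation requires 7/8·p ≥ (32−18)/(32−11) = 2/3, hence p ≥ 16/21.

16/21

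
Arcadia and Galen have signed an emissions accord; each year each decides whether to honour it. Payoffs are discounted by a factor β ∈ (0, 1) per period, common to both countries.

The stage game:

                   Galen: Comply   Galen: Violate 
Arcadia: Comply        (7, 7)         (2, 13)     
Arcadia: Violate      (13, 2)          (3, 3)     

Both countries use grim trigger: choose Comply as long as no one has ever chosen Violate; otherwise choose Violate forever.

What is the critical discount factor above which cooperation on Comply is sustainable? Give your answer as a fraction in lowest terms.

3/5

One-period gain from deviating is 13 − 7 = 6. The loss is 7 − 3 = 4 in every subsequent period, with present value 4·β/(1−β).
Deviation is unprofitable when 4·β/(1−β) ≥ 6, i.e. β/(1−β) ≥ 3/2.
Equivalently β ≥ 6/(6+4) = 3/5.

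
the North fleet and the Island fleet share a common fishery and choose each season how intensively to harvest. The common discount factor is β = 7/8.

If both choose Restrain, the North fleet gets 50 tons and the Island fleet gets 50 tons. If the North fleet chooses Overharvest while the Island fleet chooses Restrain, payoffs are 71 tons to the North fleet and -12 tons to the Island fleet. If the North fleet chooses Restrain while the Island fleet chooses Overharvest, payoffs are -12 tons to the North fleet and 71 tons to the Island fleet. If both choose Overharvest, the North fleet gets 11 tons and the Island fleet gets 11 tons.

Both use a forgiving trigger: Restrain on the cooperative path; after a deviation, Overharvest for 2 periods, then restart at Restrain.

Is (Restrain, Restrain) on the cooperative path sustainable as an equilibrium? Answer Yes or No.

Comparing payoff streams over the 3 periods until play realigns: cooperate → 50(1+β+…+β^2); deviate → 71 + 11(β+…+β^2).
Cooperation is sustained iff (50−11)(β+…+β^2) ≥ 71−50.
β+…+β^2 = 7/8·(1−(7/8)^2)/(1−7/8) = 1.6406, and (71−50)/(50−11) = 0.5385.
1.6406 ≥ 0.5385, so cooperation is sustainable.

Yes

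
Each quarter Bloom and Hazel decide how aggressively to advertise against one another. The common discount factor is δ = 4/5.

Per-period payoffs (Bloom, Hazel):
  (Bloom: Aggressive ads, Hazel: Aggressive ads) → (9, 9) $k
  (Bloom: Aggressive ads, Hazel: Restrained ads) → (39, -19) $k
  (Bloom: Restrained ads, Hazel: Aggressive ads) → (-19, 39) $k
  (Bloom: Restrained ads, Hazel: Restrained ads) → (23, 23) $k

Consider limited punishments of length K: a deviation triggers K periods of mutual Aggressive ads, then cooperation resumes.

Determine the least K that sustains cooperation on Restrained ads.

2

Need Σ_{k=1}^{K} δ^k ≥ (39−23)/(23−9) = 1.1429 at δ = 4/5.
At K = 1 the sum is 0.8000 < 1.1429; at K = 2 it is 1.4400 ≥ 1.1429.
So the minimum punishment length is K = 2.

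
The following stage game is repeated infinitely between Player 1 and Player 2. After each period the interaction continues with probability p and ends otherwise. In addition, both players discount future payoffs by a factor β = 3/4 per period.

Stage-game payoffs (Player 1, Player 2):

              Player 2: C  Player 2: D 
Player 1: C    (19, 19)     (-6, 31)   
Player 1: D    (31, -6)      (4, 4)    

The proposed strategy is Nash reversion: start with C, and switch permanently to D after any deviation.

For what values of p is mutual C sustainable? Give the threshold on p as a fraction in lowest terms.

With continuation probability p and discount β, the effective per-period discount factor is βp.
Grim-trigger IC: βp ≥ (31−19)/(31−4) = 4/9.
So p ≥ (4/9)/(3/4) = 16/27.

16/27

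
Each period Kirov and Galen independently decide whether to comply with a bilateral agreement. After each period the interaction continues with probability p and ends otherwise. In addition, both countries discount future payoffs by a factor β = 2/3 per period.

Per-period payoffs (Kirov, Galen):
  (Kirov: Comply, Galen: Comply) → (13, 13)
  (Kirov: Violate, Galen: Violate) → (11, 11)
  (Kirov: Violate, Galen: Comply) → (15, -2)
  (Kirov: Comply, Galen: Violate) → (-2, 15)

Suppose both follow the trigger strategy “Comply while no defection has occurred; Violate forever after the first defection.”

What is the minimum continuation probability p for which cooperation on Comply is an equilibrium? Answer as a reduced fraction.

Expected continuation weight on next period's payoff is β·p = 2/3·p, which plays the role of the discount factor.
Cooperation requires 2/3·p ≥ (15−13)/(15−11) = 1/2, hence p ≥ 3/4.

3/4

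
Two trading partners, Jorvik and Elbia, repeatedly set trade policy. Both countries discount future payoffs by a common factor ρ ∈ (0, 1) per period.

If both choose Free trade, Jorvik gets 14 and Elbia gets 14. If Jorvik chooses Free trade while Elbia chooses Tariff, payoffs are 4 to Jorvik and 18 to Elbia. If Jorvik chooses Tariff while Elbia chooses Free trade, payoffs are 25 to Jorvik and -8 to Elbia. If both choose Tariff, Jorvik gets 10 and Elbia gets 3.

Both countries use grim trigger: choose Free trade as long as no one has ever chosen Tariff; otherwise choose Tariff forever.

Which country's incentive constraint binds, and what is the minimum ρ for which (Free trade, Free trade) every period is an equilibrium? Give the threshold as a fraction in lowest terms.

Jorvik; ρ ≥ 11/15

Jorvik's threshold: (25−14)/(25−10) = 11/15.
Elbia's threshold: (18−14)/(18−3) = 4/15.
11/15 > 4/15, so Jorvik binds and ρ* = 11/15.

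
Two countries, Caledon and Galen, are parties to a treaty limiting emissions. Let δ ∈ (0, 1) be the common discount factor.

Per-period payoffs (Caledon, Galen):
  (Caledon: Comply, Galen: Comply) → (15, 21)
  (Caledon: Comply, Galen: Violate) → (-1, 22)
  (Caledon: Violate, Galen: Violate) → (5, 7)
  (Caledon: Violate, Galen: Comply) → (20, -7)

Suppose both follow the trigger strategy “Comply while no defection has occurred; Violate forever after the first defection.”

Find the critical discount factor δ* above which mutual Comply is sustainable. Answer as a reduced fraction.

1/3

Caledon's threshold: (20−15)/(20−5) = 1/3.
Galen's threshold: (22−21)/(22−7) = 1/15.
1/3 > 1/15, so Caledon binds and δ* = 1/3.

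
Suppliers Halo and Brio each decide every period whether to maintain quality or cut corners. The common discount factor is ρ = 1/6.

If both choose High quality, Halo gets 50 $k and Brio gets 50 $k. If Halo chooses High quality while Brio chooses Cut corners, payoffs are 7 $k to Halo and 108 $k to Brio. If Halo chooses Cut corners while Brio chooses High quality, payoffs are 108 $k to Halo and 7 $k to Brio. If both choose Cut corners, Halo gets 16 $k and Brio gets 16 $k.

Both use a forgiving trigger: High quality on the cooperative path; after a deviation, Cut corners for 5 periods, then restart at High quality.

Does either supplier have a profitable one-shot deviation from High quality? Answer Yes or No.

IC: ρ+…+ρ^5 ≥ (108−50)/(50−16) = 29/17.
At ρ = 1/6: partial sum = 0.2000 < 1.7059. Cooperation not sustainable.

Yes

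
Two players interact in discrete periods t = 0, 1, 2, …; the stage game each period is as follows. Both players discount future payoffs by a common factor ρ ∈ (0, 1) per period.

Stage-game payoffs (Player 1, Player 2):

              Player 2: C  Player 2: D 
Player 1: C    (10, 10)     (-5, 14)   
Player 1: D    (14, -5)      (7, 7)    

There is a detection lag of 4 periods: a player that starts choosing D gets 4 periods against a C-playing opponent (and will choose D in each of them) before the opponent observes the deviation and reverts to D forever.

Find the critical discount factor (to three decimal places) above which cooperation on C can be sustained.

Deviating for the 4 undetected periods gains 14−10 = 4 per period over cooperation, then loses 10−7 = 3 per period forever once punishment starts.
Gain: 4(1 + ρ + … + ρ^3); loss: 3·ρ^4/(1−ρ).
No profitable deviation ⇔ 4(1−ρ^4) ≤ 3·ρ^4, i.e. ρ^4 ≥ 4/(4+3) = 4/7.
Hence ρ ≥ (4/7)^(1/4) ≈ 0.869.

0.869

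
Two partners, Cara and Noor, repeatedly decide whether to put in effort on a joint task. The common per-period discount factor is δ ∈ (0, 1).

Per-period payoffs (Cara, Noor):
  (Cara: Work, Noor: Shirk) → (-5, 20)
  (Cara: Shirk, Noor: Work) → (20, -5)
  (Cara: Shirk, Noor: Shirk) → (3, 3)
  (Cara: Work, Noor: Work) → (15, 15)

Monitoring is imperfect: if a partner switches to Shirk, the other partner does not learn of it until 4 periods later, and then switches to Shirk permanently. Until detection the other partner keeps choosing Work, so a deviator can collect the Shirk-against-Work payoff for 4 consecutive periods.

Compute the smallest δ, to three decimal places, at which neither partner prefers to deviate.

0.736

A deviator earns 20 for 4 periods, then 3 forever; cooperating earns 15 forever. Multiplying the IC by (1−δ):
15 ≥ 20(1−δ^4) + 3δ^4, so 17·δ^4 ≥ 5 and δ^4 ≥ 5/17.
δ ≥ (5/17)^(1/4) ≈ 0.736.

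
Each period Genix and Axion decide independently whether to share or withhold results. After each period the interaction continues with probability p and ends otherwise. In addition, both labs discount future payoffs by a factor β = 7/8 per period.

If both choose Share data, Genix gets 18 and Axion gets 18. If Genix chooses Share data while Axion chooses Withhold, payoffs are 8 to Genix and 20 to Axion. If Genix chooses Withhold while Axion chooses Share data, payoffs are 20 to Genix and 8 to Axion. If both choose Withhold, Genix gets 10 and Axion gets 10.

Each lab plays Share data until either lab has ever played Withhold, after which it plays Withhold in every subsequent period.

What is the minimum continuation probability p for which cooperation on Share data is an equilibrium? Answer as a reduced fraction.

Expected continuation weight on next period's payoff is β·p = 7/8·p, which plays the role of the discount factor.
Cooperation requires 7/8·p ≥ (20−18)/(20−10) = 1/5, hence p ≥ 8/35.

8/35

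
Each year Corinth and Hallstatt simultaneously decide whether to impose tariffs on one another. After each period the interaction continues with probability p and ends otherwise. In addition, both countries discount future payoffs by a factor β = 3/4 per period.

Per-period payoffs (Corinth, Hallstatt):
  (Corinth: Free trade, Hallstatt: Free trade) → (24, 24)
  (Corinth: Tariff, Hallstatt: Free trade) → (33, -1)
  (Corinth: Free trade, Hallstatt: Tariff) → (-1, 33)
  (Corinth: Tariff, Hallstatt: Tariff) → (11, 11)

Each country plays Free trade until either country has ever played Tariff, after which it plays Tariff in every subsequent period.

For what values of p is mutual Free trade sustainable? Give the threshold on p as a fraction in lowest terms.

6/11

With continuation probability p and discount β, the effective per-period discount factor is βp.
Grim-trigger IC: βp ≥ (33−24)/(33−11) = 9/22.
So p ≥ (9/22)/(3/4) = 6/11.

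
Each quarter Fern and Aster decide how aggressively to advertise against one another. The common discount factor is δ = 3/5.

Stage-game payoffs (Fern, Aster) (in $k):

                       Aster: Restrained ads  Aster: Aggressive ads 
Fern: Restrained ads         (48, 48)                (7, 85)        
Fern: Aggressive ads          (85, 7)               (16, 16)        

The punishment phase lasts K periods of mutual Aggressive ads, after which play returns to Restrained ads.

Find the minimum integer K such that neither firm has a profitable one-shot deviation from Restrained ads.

No profitable deviation requires (48−16)(δ+…+δ^K) ≥ 85−48, i.e. δ+…+δ^K ≥ 37/32 ≈ 1.1562.
With δ = 3/5, the partial sums are K=1: 0.6000, K=2: 0.9600, K=3: 1.1760.
K = 3 is the first length at which the sum reaches 1.1562.

3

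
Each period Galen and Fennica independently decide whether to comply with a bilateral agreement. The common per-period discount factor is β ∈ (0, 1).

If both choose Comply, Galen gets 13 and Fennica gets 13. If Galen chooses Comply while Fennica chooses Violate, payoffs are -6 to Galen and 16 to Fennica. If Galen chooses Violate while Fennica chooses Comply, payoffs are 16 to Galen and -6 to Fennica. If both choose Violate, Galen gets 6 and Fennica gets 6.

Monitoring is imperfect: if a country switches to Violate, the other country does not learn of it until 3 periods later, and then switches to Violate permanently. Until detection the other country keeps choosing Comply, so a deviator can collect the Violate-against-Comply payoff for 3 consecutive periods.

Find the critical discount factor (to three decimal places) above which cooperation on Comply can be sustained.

0.669

Deviating for the 3 undetected periods gains 16−13 = 3 per period over cooperation, then loses 13−6 = 7 per period forever once punishment starts.
Gain: 3(1 + β + … + β^2); loss: 7·β^3/(1−β).
No profitable deviation ⇔ 3(1−β^3) ≤ 7·β^3, i.e. β^3 ≥ 3/(3+7) = 3/10.
Hence β ≥ (3/10)^(1/3) ≈ 0.669.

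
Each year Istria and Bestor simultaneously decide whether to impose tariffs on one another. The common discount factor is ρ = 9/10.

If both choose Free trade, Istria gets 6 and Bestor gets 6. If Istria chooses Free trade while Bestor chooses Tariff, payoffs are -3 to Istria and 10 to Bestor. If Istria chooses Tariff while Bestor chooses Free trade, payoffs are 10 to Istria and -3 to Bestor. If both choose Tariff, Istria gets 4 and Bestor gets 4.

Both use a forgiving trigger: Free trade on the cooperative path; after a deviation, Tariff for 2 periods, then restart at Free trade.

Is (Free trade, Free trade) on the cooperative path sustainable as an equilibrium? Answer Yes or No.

A one-shot deviation gives 10 now, then 4 for 2 periods, then back to 6.
Gain from deviating: (10−6) today; loss: (6−4) in each of the next 2 periods.
No-deviation condition: (6−4)(ρ+…+ρ^2) ≥ 10−6, i.e. ρ+…+ρ^2 ≥ 2.
At ρ = 9/10: ρ+…+ρ^2 = 1.7100 < 2.0000.
So cooperation is not sustainable.

No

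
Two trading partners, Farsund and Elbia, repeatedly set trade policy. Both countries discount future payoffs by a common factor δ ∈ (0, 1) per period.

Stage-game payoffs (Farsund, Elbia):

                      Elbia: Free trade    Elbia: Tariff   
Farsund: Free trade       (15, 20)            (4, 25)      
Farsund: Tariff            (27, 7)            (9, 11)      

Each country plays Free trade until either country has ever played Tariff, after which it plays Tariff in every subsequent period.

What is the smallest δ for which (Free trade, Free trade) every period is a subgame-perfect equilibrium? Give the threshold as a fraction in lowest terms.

2/3

Farsund: cooperation gives 15 each period; deviation gives 27 once then 9 forever.
  15/(1−δ) ≥ 27 + 9δ/(1−δ) ⇒ δ ≥ 12/18 = 2/3.
Elbia: cooperation gives 20 each period; deviation gives 25 once then 11 forever.
  δ ≥ 5/14.
Both must hold, so the binding constraint is Farsund's: δ ≥ 2/3.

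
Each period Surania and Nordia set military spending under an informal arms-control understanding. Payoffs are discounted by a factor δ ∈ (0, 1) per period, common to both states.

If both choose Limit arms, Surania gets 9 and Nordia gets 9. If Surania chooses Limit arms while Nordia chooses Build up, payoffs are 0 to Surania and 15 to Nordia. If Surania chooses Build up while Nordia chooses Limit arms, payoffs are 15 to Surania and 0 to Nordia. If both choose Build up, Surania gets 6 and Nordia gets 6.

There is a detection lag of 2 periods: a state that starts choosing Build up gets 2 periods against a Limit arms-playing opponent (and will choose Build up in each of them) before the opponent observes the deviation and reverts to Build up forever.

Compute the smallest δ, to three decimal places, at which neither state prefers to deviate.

Deviating for the 2 undetected periods gains 15−9 = 6 per period over cooperation, then loses 9−6 = 3 per period forever once punishment starts.
Gain: 6(1 + δ + … + δ^1); loss: 3·δ^2/(1−δ).
No profitable deviation ⇔ 6(1−δ^2) ≤ 3·δ^2, i.e. δ^2 ≥ 6/(6+3) = 2/3.
Hence δ ≥ (2/3)^(1/2) ≈ 0.816.

0.816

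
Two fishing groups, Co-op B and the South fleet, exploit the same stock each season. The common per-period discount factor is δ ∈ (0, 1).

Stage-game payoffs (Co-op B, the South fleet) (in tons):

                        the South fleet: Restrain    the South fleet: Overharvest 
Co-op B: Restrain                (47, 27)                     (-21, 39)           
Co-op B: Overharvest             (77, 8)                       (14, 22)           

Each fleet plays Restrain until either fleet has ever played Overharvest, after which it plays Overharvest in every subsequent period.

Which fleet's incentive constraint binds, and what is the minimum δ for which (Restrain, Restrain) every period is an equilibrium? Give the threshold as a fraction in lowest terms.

For Co-op B: deviation gain 77−47 = 30, per-period punishment loss 47−14 = 33. IC gives δ ≥ 30/63 = 10/21.
For the South fleet: gain 12, loss 5 per period, so δ ≥ 12/17.
The tighter constraint is the South fleet's, so cooperation needs δ ≥ 12/17.

the South fleet; δ ≥ 12/17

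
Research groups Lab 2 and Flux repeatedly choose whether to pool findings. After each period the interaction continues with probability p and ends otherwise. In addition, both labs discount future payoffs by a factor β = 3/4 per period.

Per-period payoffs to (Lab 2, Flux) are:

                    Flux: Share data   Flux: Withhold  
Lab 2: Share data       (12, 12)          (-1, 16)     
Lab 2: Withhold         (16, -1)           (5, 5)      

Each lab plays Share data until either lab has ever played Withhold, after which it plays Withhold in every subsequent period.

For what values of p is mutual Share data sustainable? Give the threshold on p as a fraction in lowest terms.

Expected continuation weight on next period's payoff is β·p = 3/4·p, which plays the role of the discount factor.
Cooperation requires 3/4·p ≥ (16−12)/(16−5) = 4/11, hence p ≥ 16/33.

16/33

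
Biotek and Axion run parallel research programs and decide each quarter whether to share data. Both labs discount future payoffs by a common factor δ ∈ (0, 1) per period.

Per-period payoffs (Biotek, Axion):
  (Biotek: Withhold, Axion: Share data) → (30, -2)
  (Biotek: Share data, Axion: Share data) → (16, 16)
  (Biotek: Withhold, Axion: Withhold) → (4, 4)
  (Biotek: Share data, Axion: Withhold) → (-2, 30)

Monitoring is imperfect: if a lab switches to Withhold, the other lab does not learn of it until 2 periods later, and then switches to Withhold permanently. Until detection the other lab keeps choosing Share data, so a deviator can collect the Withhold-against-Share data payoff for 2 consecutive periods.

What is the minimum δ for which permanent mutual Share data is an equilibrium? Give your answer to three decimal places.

0.734

A deviator earns 30 for 2 periods, then 4 forever; cooperating earns 16 forever. Multiplying the IC by (1−δ):
16 ≥ 30(1−δ^2) + 4δ^2, so 26·δ^2 ≥ 14 and δ^2 ≥ 7/13.
δ ≥ (7/13)^(1/2) ≈ 0.734.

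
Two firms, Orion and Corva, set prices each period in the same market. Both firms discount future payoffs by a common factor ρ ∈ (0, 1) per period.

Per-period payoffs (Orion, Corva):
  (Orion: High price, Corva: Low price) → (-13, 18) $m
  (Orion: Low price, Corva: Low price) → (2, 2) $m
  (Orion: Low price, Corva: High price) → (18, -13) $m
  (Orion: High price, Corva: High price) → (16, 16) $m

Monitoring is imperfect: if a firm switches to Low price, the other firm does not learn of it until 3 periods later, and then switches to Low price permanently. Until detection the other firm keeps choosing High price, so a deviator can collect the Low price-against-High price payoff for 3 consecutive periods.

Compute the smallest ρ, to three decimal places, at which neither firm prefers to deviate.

0.500

The best deviation is to choose Low price for all 3 undetected periods, earning 18 each, then 2 forever once detected.
Deviation value: 18(1−ρ^3)/(1−ρ) + 2ρ^3/(1−ρ); cooperation value: 16/(1−ρ).
IC: 16 ≥ 18(1−ρ^3) + 2ρ^3 = 18 − 16ρ^3.
So ρ^3 ≥ 2/16 = 1/8, giving ρ ≥ (1/8)^(1/3) ≈ 0.500.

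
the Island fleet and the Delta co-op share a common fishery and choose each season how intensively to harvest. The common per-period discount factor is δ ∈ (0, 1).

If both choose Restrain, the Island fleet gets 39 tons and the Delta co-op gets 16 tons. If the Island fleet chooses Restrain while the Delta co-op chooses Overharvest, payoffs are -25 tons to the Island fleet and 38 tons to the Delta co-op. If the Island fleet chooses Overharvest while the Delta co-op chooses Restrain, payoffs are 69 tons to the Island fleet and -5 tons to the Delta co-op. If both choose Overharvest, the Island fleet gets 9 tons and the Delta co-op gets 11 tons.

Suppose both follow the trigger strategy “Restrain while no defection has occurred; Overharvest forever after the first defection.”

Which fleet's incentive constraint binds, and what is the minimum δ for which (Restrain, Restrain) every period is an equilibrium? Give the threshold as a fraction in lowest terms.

the Island fleet: cooperation gives 39 each period; deviation gives 69 once then 9 forever.
  39/(1−δ) ≥ 69 + 9δ/(1−δ) ⇒ δ ≥ 30/60 = 1/2.
the Delta co-op: cooperation gives 16 each period; deviation gives 38 once then 11 forever.
  δ ≥ 22/27.
Both must hold, so the binding constraint is the Delta co-op's: δ ≥ 22/27.

the Delta co-op; δ ≥ 22/27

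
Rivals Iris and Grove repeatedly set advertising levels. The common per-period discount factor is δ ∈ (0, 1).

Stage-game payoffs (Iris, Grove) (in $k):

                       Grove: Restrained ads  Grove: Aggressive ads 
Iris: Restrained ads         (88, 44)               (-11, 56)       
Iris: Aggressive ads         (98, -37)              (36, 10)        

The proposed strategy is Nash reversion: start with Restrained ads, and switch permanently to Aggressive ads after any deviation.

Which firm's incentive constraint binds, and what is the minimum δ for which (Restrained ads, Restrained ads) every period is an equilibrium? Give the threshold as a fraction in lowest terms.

Grove; δ ≥ 6/23

Iris: cooperation gives 88 each period; deviation gives 98 once then 36 forever.
  88/(1−δ) ≥ 98 + 36δ/(1−δ) ⇒ δ ≥ 10/62 = 5/31.
Grove: cooperation gives 44 each period; deviation gives 56 once then 10 forever.
  δ ≥ 12/46 = 6/23.
Both must hold, so the binding constraint is Grove's: δ ≥ 6/23.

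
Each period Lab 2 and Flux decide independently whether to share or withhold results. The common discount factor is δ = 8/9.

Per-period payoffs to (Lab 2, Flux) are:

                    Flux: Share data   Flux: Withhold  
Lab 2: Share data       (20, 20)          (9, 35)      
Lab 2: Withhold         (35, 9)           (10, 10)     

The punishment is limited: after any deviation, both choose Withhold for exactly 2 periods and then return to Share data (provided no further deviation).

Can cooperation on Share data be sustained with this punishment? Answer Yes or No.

A one-shot deviation gives 35 now, then 10 for 2 periods, then back to 20.
Gain from deviating: (35−20) today; loss: (20−10) in each of the next 2 periods.
No-deviation condition: (20−10)(δ+…+δ^2) ≥ 35−20, i.e. δ+…+δ^2 ≥ 3/2.
At δ = 8/9: δ+…+δ^2 = 1.6790 ≥ 1.5000.
So cooperation is sustainable.

Yes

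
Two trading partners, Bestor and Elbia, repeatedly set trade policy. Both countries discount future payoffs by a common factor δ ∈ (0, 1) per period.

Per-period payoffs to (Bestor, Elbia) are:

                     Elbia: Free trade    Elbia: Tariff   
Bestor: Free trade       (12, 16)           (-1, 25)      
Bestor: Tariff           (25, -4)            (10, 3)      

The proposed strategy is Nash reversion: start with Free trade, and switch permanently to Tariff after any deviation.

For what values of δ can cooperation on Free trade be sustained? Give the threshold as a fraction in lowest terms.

13/15

Bestor: cooperation gives 12 each period; deviation gives 25 once then 10 forever.
  12/(1−δ) ≥ 25 + 10δ/(1−δ) ⇒ δ ≥ 13/15.
Elbia: cooperation gives 16 each period; deviation gives 25 once then 3 forever.
  δ ≥ 9/22.
Both must hold, so the binding constraint is Bestor's: δ ≥ 13/15.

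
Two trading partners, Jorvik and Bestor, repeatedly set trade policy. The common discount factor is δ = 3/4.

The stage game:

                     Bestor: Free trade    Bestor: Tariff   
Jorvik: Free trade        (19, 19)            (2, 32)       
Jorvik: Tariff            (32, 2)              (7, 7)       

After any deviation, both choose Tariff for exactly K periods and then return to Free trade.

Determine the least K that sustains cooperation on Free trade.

Need Σ_{k=1}^{K} δ^k ≥ (32−19)/(19−7) = 1.0833 at δ = 3/4.
At K = 1 the sum is 0.7500 < 1.0833; at K = 2 it is 1.3125 ≥ 1.0833.
So the minimum punishment length is K = 2.

2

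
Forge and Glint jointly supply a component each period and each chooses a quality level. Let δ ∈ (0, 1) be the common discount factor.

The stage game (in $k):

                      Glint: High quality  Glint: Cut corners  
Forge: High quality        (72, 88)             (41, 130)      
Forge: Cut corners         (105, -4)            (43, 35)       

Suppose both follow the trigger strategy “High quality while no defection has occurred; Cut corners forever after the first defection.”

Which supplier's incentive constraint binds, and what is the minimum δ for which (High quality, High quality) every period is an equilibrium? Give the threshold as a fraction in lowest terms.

For Forge: deviation gain 105−72 = 33, per-period punishment loss 72−43 = 29. IC gives δ ≥ 33/62.
For Glint: gain 42, loss 53 per period, so δ ≥ 42/95.
The tighter constraint is Forge's, so cooperation needs δ ≥ 33/62.

Forge; δ ≥ 33/62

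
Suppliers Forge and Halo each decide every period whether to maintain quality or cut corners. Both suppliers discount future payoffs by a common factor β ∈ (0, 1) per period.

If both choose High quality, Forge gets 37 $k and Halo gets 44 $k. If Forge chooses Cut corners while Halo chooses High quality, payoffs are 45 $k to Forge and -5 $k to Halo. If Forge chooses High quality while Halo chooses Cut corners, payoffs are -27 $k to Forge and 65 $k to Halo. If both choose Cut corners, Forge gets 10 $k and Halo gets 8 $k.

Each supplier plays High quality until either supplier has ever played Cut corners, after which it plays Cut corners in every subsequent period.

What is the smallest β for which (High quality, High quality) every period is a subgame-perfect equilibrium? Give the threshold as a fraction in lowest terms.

Forge's threshold: (45−37)/(45−10) = 8/35.
Halo's threshold: (65−44)/(65−8) = 7/19.
8/35 < 7/19, so Halo binds and β* = 7/19.

7/19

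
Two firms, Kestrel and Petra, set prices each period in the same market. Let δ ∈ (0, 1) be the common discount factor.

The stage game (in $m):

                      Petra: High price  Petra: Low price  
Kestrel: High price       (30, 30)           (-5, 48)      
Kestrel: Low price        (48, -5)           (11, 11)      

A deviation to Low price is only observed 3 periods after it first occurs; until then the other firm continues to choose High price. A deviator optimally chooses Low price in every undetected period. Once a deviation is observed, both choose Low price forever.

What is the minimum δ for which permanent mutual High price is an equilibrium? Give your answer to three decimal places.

0.786

The best deviation is to choose Low price for all 3 undetected periods, earning 48 each, then 11 forever once detected.
Deviation value: 48(1−δ^3)/(1−δ) + 11δ^3/(1−δ); cooperation value: 30/(1−δ).
IC: 30 ≥ 48(1−δ^3) + 11δ^3 = 48 − 37δ^3.
So δ^3 ≥ 18/37, giving δ ≥ (18/37)^(1/3) ≈ 0.786.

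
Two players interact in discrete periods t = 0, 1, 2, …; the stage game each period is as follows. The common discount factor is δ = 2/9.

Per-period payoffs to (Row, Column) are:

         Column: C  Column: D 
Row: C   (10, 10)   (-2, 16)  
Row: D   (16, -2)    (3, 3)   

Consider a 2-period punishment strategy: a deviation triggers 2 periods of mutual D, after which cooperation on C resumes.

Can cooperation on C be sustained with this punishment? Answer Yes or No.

Comparing payoff streams over the 3 periods until play realigns: cooperate → 10(1+δ+…+δ^2); deviate → 16 + 3(δ+…+δ^2).
Cooperation is sustained iff (10−3)(δ+…+δ^2) ≥ 16−10.
δ+…+δ^2 = 2/9·(1−(2/9)^2)/(1−2/9) = 0.2716, and (16−10)/(10−3) = 0.8571.
0.2716 < 0.8571, so cooperation is not sustainable.

No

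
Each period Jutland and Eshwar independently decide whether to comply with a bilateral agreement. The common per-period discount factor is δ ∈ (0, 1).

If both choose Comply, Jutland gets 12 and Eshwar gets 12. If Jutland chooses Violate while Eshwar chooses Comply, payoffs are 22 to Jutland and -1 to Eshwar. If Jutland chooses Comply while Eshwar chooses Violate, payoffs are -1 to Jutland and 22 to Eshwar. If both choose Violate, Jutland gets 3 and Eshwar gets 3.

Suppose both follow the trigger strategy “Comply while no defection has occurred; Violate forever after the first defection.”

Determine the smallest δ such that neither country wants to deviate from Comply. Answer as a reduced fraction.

10/19

Cooperation forever yields 12 each period: 12/(1−δ).
Deviating yields 22 once, then 3 forever: 22 + 3δ/(1−δ).
No profitable deviation requires 12/(1−δ) ≥ 22 + 3δ/(1−δ).
Multiplying by (1−δ): 12 ≥ 22(1−δ) + 3δ = 22 − 19δ.
So 19δ ≥ 10, i.e. δ ≥ 10/19.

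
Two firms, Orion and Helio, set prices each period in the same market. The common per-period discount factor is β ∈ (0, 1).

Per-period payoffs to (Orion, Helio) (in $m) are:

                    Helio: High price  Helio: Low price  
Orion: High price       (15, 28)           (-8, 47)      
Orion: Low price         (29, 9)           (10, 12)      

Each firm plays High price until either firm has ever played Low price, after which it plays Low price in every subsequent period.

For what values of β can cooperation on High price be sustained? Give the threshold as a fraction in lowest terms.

14/19

Orion's threshold: (29−15)/(29−10) = 14/19.
Helio's threshold: (47−28)/(47−12) = 19/35.
14/19 > 19/35, so Orion binds and β* = 14/19.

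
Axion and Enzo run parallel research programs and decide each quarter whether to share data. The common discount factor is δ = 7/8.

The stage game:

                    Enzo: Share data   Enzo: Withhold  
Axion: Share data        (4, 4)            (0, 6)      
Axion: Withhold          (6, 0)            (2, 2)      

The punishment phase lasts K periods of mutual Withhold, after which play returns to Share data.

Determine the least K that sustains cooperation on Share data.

2

Need Σ_{k=1}^{K} δ^k ≥ (6−4)/(4−2) = 1.0000 at δ = 7/8.
At K = 1 the sum is 0.8750 < 1.0000; at K = 2 it is 1.6406 ≥ 1.0000.
So the minimum punishment length is K = 2.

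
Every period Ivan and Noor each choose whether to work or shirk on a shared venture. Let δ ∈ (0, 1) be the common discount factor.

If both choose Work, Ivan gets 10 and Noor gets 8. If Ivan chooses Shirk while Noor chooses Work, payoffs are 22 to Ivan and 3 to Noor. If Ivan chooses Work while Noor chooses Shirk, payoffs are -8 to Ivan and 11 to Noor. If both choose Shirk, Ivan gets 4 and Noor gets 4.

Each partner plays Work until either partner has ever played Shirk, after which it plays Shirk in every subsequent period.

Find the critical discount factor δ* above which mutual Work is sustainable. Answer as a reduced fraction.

Ivan's threshold: (22−10)/(22−4) = 2/3.
Noor's threshold: (11−8)/(11−4) = 3/7.
2/3 > 3/7, so Ivan binds and δ* = 2/3.

2/3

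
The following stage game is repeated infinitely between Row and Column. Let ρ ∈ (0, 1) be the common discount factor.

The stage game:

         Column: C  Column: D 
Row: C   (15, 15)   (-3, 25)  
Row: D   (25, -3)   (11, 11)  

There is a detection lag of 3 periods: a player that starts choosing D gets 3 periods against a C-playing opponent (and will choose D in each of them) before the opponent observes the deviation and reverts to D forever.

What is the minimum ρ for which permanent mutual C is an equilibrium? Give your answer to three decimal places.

The best deviation is to choose D for all 3 undetected periods, earning 25 each, then 11 forever once detected.
Deviation value: 25(1−ρ^3)/(1−ρ) + 11ρ^3/(1−ρ); cooperation value: 15/(1−ρ).
IC: 15 ≥ 25(1−ρ^3) + 11ρ^3 = 25 − 14ρ^3.
So ρ^3 ≥ 10/14 = 5/7, giving ρ ≥ (5/7)^(1/3) ≈ 0.894.

0.894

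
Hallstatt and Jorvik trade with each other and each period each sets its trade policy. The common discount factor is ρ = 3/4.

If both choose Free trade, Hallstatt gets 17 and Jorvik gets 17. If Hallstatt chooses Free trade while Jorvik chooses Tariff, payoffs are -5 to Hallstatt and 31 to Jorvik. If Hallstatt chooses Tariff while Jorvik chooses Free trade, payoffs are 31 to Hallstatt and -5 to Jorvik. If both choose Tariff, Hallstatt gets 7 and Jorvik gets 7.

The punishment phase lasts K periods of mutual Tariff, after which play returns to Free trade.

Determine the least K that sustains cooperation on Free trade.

IC: ρ(1−ρ^K)/(1−ρ) ≥ (31−17)/(17−7) = 7/5.
With ρ = 3/4: need 1 − ρ^K ≥ 7/5·(1−3/4)/(3/4), i.e. ρ^K ≤ 0.5333.
Since (3/4)^2 = 0.5625 and (3/4)^3 = 0.4219, the smallest such K is 3.

3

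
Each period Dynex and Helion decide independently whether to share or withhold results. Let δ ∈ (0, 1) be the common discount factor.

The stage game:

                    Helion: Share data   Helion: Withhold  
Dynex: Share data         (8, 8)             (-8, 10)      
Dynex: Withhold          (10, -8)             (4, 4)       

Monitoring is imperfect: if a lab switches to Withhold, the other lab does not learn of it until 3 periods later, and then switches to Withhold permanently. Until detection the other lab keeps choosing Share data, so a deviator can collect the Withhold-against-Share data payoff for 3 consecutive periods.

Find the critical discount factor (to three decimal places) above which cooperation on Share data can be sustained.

0.693

The best deviation is to choose Withhold for all 3 undetected periods, earning 10 each, then 4 forever once detected.
Deviation value: 10(1−δ^3)/(1−δ) + 4δ^3/(1−δ); cooperation value: 8/(1−δ).
IC: 8 ≥ 10(1−δ^3) + 4δ^3 = 10 − 6δ^3.
So δ^3 ≥ 2/6 = 1/3, giving δ ≥ (1/3)^(1/3) ≈ 0.693.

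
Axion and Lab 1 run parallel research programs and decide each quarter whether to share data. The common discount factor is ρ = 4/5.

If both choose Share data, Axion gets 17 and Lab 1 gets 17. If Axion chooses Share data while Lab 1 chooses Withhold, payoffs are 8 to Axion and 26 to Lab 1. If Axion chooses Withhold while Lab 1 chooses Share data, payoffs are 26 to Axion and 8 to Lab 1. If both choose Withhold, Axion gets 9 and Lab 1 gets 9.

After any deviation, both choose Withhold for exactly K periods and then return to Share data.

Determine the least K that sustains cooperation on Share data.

2

No profitable deviation requires (17−9)(ρ+…+ρ^K) ≥ 26−17, i.e. ρ+…+ρ^K ≥ 9/8 ≈ 1.1250.
With ρ = 4/5, the partial sums are K=1: 0.8000, K=2: 1.4400.
K = 2 is the first length at which the sum reaches 1.1250.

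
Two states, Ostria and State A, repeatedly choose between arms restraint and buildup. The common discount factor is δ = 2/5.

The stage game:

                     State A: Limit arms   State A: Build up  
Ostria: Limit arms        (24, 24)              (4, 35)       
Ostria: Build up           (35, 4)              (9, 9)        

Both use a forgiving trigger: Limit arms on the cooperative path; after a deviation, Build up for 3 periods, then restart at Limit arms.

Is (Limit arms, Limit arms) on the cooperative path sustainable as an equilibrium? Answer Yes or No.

A one-shot deviation gives 35 now, then 9 for 3 periods, then back to 24.
Gain from deviating: (35−24) today; loss: (24−9) in each of the next 3 periods.
No-deviation condition: (24−9)(δ+…+δ^3) ≥ 35−24, i.e. δ+…+δ^3 ≥ 11/15.
At δ = 2/5: δ+…+δ^3 = 0.6240 < 0.7333.
So cooperation is not sustainable.

No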